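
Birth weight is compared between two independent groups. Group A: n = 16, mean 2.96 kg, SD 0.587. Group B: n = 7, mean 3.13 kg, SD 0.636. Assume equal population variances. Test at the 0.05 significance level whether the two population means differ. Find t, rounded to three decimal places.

Let group 1 = group A, group 2 = group B. H0: μ_1 = μ_2; H1: μ_1 ≠ μ_2 (two-sample pooled-variance t-test, two-sided).
s_p² = [(16−1)·0.587² + (7−1)·0.636²]/(16+7−2) = 0.361691
t = (2.96 − 3.13)/√[0.361691·(1/16 + 1/7)] = -0.624
df = n₁ + n₂ − 2 = 21
Two-sided p-value ≈ 0.539
Since p ≈ 0.539 > α = 0.05, fail to reject H0; the evidence is not statistically significant.

-0.624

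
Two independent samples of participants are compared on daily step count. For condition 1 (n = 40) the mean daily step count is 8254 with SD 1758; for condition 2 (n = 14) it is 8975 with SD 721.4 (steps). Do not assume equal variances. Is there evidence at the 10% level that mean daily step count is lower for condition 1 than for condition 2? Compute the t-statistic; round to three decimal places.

-2.131

Let group 1 = condition 1, group 2 = condition 2. H0: μ_1 = μ_2; H1: μ_1 < μ_2 (Welch's two-sample t-test, left-tailed).
t = (x̄_1 − x̄_2)/√(s_1²/n_1 + s_2²/n_2) = (8254 − 8975)/√(1758²/40 + 721.4²/14) = -2.131
Welch–Satterthwaite df ≈ 50.49
p-value = P(T ≤ -2.131) ≈ 0.019
Since p ≈ 0.019 < α = 0.1, reject H0; the data support H1.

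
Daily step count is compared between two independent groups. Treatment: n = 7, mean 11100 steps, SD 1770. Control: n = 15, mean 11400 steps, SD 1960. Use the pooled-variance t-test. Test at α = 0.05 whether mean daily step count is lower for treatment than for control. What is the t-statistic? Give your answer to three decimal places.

-0.344

Let group 1 = treatment, group 2 = control. H0: μ_1 = μ_2; H1: μ_1 < μ_2 (two-sample pooled-variance t-test, left-tailed).
s_p² = [(7−1)·1770² + (15−1)·1960²]/(7+15−2) = 3628990
t = (11100 − 11400)/√[3628990·(1/7 + 1/15)] = -0.344
df = n₁ + n₂ − 2 = 20
p-value = P(T ≤ -0.344) ≈ 0.367
Since p ≈ 0.367 > α = 0.05, fail to reject H0; the evidence is not statistically significant.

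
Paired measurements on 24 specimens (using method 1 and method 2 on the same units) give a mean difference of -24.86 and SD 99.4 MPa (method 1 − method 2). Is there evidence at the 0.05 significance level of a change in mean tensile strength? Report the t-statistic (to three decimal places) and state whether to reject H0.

H0: μ_d = 0; H1: μ_d ≠ 0 (paired t-test on the differences, two-sided).
t = d̄/(s_d/√n) = -24.86/(99.4/√24) = -1.225
df = n − 1 = 23
Two-sided p-value ≈ 0.233
Since p ≈ 0.233 > α = 0.05, fail to reject H0; the evidence is not statistically significant.

t = -1.225; fail to reject H0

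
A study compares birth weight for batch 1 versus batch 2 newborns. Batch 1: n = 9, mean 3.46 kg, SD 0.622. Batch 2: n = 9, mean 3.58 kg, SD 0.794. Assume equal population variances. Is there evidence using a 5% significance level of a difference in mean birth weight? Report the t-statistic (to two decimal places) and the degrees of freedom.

Let group 1 = batch 1, group 2 = batch 2. H0: μ_1 = μ_2; H1: μ_1 ≠ μ_2 (two-sample pooled-variance t-test, two-sided).
s_p² = [(9−1)·0.622² + (9−1)·0.794²]/(9+9−2) = 0.50866
t = (3.46 − 3.58)/√[0.50866·(1/9 + 1/9)] = -0.36
df = n₁ + n₂ − 2 = 16
Two-sided p-value ≈ 0.7258
Since p ≈ 0.7258 > α = 0.05, fail to reject H0; the data do not provide sufficient evidence against H0.

t = -0.36, df = 16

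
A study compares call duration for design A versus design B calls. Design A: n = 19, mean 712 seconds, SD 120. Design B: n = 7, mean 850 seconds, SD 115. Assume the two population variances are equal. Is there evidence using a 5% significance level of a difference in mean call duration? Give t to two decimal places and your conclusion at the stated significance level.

Let group 1 = design A, group 2 = design B. H0: μ_1 = μ_2; H1: μ_1 ≠ μ_2 (two-sample pooled-variance t-test, two-sided).
s_p² = [(19−1)·120² + (7−1)·115²]/(19+7−2) = 14106.2
t = (712 − 850)/√[14106.2·(1/19 + 1/7)] = -2.63
df = n₁ + n₂ − 2 = 24
Two-sided p-value ≈ 0.015
Since p ≈ 0.015 < α = 0.05, reject H0; the data support H1.

t = -2.63; reject H0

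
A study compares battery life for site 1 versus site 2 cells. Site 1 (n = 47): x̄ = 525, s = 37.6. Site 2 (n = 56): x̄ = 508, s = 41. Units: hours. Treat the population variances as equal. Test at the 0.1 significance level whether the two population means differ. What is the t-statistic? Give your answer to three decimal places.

2.176

Let group 1 = site 1, group 2 = site 2. H0: μ_1 = μ_2; H1: μ_1 ≠ μ_2 (two-sample pooled-variance t-test, two-sided).
s_p² = [(47−1)·37.6² + (56−1)·41²]/(47+56−2) = 1559.29
t = (525 − 508)/√[1559.29·(1/47 + 1/56)] = 2.176
df = n₁ + n₂ − 2 = 101
Two-sided p-value ≈ 0.0319
Since p ≈ 0.0319 < α = 0.1, reject H0; the evidence is statistically significant.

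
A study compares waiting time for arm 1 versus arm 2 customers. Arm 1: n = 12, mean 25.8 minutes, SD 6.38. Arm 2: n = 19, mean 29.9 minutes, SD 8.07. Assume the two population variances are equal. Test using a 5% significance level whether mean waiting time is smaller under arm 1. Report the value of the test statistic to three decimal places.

Let group 1 = arm 1, group 2 = arm 2. H0: μ_1 = μ_2; H1: μ_1 < μ_2 (two-sample pooled-variance t-test, left-tailed).
s_p² = [(12−1)·6.38² + (19−1)·8.07²]/(12+19−2) = 55.862
t = (25.8 − 29.9)/√[55.862·(1/12 + 1/19)] = -1.488
df = n₁ + n₂ − 2 = 29
p-value = P(T ≤ -1.488) ≈ 0.0738
Since p ≈ 0.0738 > α = 0.05, fail to reject H0; the evidence is not statistically significant.

-1.488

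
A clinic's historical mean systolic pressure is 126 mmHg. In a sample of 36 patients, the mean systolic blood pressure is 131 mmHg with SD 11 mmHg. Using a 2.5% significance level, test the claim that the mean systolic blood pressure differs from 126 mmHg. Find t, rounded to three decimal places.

H0: μ = 126; H1: μ ≠ 126 (one-sample t-test, two-sided).
t = (x̄ − μ₀)/(s/√n) = (131 − 126)/(11/√36) = 2.727
df = n − 1 = 35
Two-sided p-value ≈ 0.010
Since p ≈ 0.010 < α = 0.025, reject H0; the data support H1.

2.727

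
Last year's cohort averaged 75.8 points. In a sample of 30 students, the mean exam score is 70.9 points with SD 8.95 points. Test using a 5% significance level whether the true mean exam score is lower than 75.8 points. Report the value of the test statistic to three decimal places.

H0: μ = 75.8; H1: μ < 75.8 (one-sample t-test, left-tailed).
t = (x̄ − μ₀)/(s/√n) = (70.9 − 75.8)/(8.95/√30) = -2.999
df = n − 1 = 29
p-value = P(T ≤ -2.999) ≈ 0.003
Since p ≈ 0.003 < α = 0.05, reject H0; the evidence is statistically significant.

-2.999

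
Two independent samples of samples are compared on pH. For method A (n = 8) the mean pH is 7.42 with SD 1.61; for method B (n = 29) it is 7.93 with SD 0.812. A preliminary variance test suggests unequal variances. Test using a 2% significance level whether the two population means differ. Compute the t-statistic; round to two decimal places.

-0.87

Let group 1 = method A, group 2 = method B. H0: μ_1 = μ_2; H1: μ_1 ≠ μ_2 (Welch's two-sample t-test, two-sided).
t = (x̄_1 − x̄_2)/√(s_1²/n_1 + s_2²/n_2) = (7.42 − 7.93)/√(1.61²/8 + 0.812²/29) = -0.87
Welch–Satterthwaite df ≈ 8.01
Two-sided p-value ≈ 0.412
Since p ≈ 0.412 > α = 0.02, fail to reject H0; the data do not provide sufficient evidence against H0.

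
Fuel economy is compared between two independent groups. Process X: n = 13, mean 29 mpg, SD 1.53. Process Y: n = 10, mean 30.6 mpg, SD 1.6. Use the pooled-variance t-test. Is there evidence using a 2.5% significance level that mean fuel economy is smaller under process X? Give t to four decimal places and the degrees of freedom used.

Let group 1 = process X, group 2 = process Y. H0: μ_1 = μ_2; H1: μ_1 < μ_2 (two-sample pooled-variance t-test, left-tailed).
s_p² = [(13−1)·1.53² + (10−1)·1.6²]/(13+10−2) = 2.4348
t = (29 − 30.6)/√[2.4348·(1/13 + 1/10)] = -2.4378
df = n₁ + n₂ − 2 = 21
p-value = P(T ≤ -2.4378) ≈ 0.0119
Since p ≈ 0.0119 < α = 0.025, reject H0; the data support H1.

t = -2.4378, df = 21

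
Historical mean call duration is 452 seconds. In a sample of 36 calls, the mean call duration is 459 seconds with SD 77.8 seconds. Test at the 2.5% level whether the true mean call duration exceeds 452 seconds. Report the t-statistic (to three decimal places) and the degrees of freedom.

t = 0.540, df = 35

H0: μ = 452; H1: μ > 452 (one-sample t-test, right-tailed).
t = (x̄ − μ₀)/(s/√n) = (459 − 452)/(77.8/√36) = 0.540
df = n − 1 = 35
p-value = P(T ≥ 0.540) ≈ 0.296
Since p ≈ 0.296 > α = 0.025, fail to reject H0; the evidence is not statistically significant.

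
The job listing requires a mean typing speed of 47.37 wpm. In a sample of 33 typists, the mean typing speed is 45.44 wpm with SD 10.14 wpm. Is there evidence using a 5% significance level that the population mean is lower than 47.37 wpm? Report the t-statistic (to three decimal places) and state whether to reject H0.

H0: μ = 47.37; H1: μ < 47.37 (one-sample t-test, left-tailed).
t = (x̄ − μ₀)/(s/√n) = (45.44 − 47.37)/(10.14/√33) = -1.093
df = n − 1 = 32
p-value = P(T ≤ -1.093) ≈ 0.141
Since p ≈ 0.141 > α = 0.05, fail to reject H0; the evidence is not statistically significant.

t = -1.093; fail to reject H0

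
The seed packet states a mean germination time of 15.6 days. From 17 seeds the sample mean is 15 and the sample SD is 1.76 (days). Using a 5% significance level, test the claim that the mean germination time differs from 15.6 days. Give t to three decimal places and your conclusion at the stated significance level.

t = -1.406; fail to reject H0

H0: μ = 15.6; H1: μ ≠ 15.6 (one-sample t-test, two-sided).
t = (x̄ − μ₀)/(s/√n) = (15 − 15.6)/(1.76/√17) = -1.406
df = n − 1 = 16
Two-sided p-value ≈ 0.1790
Since p ≈ 0.1790 > α = 0.05, fail to reject H0; the data do not provide sufficient evidence against H0.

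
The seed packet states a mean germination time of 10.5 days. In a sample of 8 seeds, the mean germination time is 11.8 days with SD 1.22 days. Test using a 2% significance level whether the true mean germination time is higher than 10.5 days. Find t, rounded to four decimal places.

3.0139

H0: μ = 10.5; H1: μ > 10.5 (one-sample t-test, right-tailed).
t = (x̄ − μ₀)/(s/√n) = (11.8 − 10.5)/(1.22/√8) = 3.0139
df = n − 1 = 7
p-value = P(T ≥ 3.0139) ≈ 0.010
Since p ≈ 0.010 < α = 0.02, reject H0; the evidence is statistically significant.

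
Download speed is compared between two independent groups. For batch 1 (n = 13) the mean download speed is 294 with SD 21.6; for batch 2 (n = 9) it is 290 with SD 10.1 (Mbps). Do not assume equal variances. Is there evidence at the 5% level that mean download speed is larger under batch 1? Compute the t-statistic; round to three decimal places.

Let group 1 = batch 1, group 2 = batch 2. H0: μ_1 = μ_2; H1: μ_1 > μ_2 (Welch's two-sample t-test, right-tailed).
t = (x̄_1 − x̄_2)/√(s_1²/n_1 + s_2²/n_2) = (294 − 290)/√(21.6²/13 + 10.1²/9) = 0.582
Welch–Satterthwaite df ≈ 18.07
p-value = P(T ≥ 0.582) ≈ 0.2839
Since p ≈ 0.2839 > α = 0.05, fail to reject H0; the evidence is not statistically significant.

0.582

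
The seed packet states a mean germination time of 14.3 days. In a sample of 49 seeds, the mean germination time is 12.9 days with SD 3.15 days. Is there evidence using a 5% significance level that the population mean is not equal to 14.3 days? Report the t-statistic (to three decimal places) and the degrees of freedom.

H0: μ = 14.3; H1: μ ≠ 14.3 (one-sample t-test, two-sided).
t = (x̄ − μ₀)/(s/√n) = (12.9 − 14.3)/(3.15/√49) = -3.111
df = n − 1 = 48
Two-sided p-value ≈ 0.0031
Since p ≈ 0.0031 < α = 0.05, reject H0; the evidence is statistically significant.

t = -3.111, df = 48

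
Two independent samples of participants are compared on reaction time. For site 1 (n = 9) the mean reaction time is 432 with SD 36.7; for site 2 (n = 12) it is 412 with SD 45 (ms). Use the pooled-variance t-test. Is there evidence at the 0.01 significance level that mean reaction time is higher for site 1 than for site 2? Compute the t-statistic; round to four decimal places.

1.0875

Let group 1 = site 1, group 2 = site 2. H0: μ_1 = μ_2; H1: μ_1 > μ_2 (two-sample pooled-variance t-test, right-tailed).
s_p² = [(9−1)·36.7² + (12−1)·45²]/(9+12−2) = 1739.48
t = (432 − 412)/√[1739.48·(1/9 + 1/12)] = 1.0875
df = n₁ + n₂ − 2 = 19
p-value = P(T ≥ 1.0875) ≈ 0.145
Since p ≈ 0.145 > α = 0.01, fail to reject H0; the data do not provide sufficient evidence against H0.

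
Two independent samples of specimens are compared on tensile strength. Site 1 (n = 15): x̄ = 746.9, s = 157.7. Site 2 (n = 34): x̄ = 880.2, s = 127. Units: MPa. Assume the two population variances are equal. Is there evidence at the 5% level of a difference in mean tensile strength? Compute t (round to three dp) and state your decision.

t = -3.142; reject H0

Let group 1 = site 1, group 2 = site 2. H0: μ_1 = μ_2; H1: μ_1 ≠ μ_2 (two-sample pooled-variance t-test, two-sided).
s_p² = [(15−1)·157.7² + (34−1)·127²]/(15+34−2) = 18732.5
t = (746.9 − 880.2)/√[18732.5·(1/15 + 1/34)] = -3.142
df = n₁ + n₂ − 2 = 47
Two-sided p-value ≈ 0.003
Since p ≈ 0.003 < α = 0.05, reject H0; the data support H1.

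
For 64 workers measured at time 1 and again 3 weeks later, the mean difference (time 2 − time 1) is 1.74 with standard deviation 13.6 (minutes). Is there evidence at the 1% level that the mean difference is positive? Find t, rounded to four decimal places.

H0: μ_d = 0; H1: μ_d > 0 (paired t-test on the differences, right-tailed).
t = d̄/(s_d/√n) = 1.74/(13.6/√64) = 1.0235
df = n − 1 = 63
p-value = P(T ≥ 1.0235) ≈ 0.1550
Since p ≈ 0.1550 > α = 0.01, fail to reject H0; the data do not provide sufficient evidence against H0.

1.0235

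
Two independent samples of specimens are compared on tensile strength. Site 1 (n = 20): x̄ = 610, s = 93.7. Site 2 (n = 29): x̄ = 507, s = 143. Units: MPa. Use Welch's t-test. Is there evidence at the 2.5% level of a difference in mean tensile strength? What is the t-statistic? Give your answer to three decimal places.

3.045

Let group 1 = site 1, group 2 = site 2. H0: μ_1 = μ_2; H1: μ_1 ≠ μ_2 (Welch's two-sample t-test, two-sided).
t = (x̄_1 − x̄_2)/√(s_1²/n_1 + s_2²/n_2) = (610 − 507)/√(93.7²/20 + 143²/29) = 3.045
Welch–Satterthwaite df ≈ 46.92
Two-sided p-value ≈ 0.0038
Since p ≈ 0.0038 < α = 0.025, reject H0; the data support H1.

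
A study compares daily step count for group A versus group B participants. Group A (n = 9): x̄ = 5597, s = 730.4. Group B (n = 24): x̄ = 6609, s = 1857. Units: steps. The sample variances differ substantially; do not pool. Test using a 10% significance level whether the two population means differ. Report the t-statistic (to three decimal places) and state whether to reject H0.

t = -2.246; reject H0

Let group 1 = group A, group 2 = group B. H0: μ_1 = μ_2; H1: μ_1 ≠ μ_2 (Welch's two-sample t-test, two-sided).
t = (x̄_1 − x̄_2)/√(s_1²/n_1 + s_2²/n_2) = (5597 − 6609)/√(730.4²/9 + 1857²/24) = -2.246
Welch–Satterthwaite df ≈ 30.81
Two-sided p-value ≈ 0.032
Since p ≈ 0.032 < α = 0.1, reject H0; the evidence is statistically significant.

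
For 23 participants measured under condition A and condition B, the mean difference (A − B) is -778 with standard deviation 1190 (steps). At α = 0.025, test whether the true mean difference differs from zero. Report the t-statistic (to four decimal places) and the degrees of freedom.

t = -3.1354, df = 22

H0: μ_d = 0; H1: μ_d ≠ 0 (paired t-test on the differences, two-sided).
t = d̄/(s_d/√n) = -778/(1190/√23) = -3.1354
df = n − 1 = 22
Two-sided p-value ≈ 0.005
Since p ≈ 0.005 < α = 0.025, reject H0; the data support H1.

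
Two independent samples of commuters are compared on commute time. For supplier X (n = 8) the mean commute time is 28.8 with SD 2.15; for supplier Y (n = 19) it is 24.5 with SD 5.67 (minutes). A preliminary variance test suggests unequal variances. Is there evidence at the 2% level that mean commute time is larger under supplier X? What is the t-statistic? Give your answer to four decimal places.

Let group 1 = supplier X, group 2 = supplier Y. H0: μ_1 = μ_2; H1: μ_1 > μ_2 (Welch's two-sample t-test, right-tailed).
t = (x̄_1 − x̄_2)/√(s_1²/n_1 + s_2²/n_2) = (28.8 − 24.5)/√(2.15²/8 + 5.67²/19) = 2.8541
Welch–Satterthwaite df ≈ 24.92
p-value = P(T ≥ 2.8541) ≈ 0.0043
Since p ≈ 0.0043 < α = 0.02, reject H0; the data support H1.

2.8541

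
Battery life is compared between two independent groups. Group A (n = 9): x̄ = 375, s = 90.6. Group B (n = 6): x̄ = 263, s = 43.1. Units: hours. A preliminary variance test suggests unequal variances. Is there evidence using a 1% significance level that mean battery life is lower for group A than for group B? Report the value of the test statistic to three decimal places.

Let group 1 = group A, group 2 = group B. H0: μ_1 = μ_2; H1: μ_1 < μ_2 (Welch's two-sample t-test, left-tailed).
t = (x̄_1 − x̄_2)/√(s_1²/n_1 + s_2²/n_2) = (375 − 263)/√(90.6²/9 + 43.1²/6) = 3.204
Welch–Satterthwaite df ≈ 12.12
p-value = P(T ≤ 3.204) ≈ 0.996
Since p ≈ 0.996 > α = 0.01, fail to reject H0; the data do not provide sufficient evidence against H0.

3.204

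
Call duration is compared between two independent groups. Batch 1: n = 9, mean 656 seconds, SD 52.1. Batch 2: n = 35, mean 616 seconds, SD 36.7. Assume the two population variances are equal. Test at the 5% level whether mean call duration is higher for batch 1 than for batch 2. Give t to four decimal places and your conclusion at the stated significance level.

t = 2.6695; reject H0

Let group 1 = batch 1, group 2 = batch 2. H0: μ_1 = μ_2; H1: μ_1 > μ_2 (two-sample pooled-variance t-test, right-tailed).
s_p² = [(9−1)·52.1² + (35−1)·36.7²]/(9+35−2) = 1607.37
t = (656 − 616)/√[1607.37·(1/9 + 1/35)] = 2.6695
df = n₁ + n₂ − 2 = 42
p-value = P(T ≥ 2.6695) ≈ 0.0054
Since p ≈ 0.0054 < α = 0.05, reject H0; the data support H1.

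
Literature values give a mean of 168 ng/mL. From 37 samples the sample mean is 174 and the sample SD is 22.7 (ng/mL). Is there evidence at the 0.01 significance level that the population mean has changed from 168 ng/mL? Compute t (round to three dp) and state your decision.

t = 1.608; fail to reject H0

H0: μ = 168; H1: μ ≠ 168 (one-sample t-test, two-sided).
t = (x̄ − μ₀)/(s/√n) = (174 − 168)/(22.7/√37) = 1.608
df = n − 1 = 36
Two-sided p-value ≈ 0.117
Since p ≈ 0.117 > α = 0.01, fail to reject H0; the data do not provide sufficient evidence against H0.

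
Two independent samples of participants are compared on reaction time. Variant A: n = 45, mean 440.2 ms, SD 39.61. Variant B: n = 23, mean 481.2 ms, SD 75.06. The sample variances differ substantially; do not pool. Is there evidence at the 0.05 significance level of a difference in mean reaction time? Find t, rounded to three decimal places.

Let group 1 = variant A, group 2 = variant B. H0: μ_1 = μ_2; H1: μ_1 ≠ μ_2 (Welch's two-sample t-test, two-sided).
t = (x̄_1 − x̄_2)/√(s_1²/n_1 + s_2²/n_2) = (440.2 − 481.2)/√(39.61²/45 + 75.06²/23) = -2.451
Welch–Satterthwaite df ≈ 28.42
Two-sided p-value ≈ 0.021
Since p ≈ 0.021 < α = 0.05, reject H0; the evidence is statistically significant.

-2.451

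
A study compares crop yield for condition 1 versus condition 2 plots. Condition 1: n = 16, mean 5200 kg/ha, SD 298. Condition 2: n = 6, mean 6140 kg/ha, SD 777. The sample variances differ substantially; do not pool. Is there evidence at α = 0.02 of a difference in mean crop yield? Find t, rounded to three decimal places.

-2.885

Let group 1 = condition 1, group 2 = condition 2. H0: μ_1 = μ_2; H1: μ_1 ≠ μ_2 (Welch's two-sample t-test, two-sided).
t = (x̄_1 − x̄_2)/√(s_1²/n_1 + s_2²/n_2) = (5200 − 6140)/√(298²/16 + 777²/6) = -2.885
Welch–Satterthwaite df ≈ 5.56
Two-sided p-value ≈ 0.0304
Since p ≈ 0.0304 > α = 0.02, fail to reject H0; the data do not provide sufficient evidence against H0.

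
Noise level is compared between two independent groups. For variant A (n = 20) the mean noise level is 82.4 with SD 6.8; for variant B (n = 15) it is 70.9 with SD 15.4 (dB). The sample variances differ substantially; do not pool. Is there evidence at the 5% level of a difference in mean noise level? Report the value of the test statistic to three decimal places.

Let group 1 = variant A, group 2 = variant B. H0: μ_1 = μ_2; H1: μ_1 ≠ μ_2 (Welch's two-sample t-test, two-sided).
t = (x̄_1 − x̄_2)/√(s_1²/n_1 + s_2²/n_2) = (82.4 − 70.9)/√(6.8²/20 + 15.4²/15) = 2.701
Welch–Satterthwaite df ≈ 18.11
Two-sided p-value ≈ 0.0146
Since p ≈ 0.0146 < α = 0.05, reject H0; the data support H1.

2.701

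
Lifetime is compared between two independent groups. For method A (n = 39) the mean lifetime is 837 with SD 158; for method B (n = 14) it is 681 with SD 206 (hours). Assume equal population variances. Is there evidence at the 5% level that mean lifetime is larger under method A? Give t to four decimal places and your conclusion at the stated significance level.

t = 2.9193; reject H0

Let group 1 = method A, group 2 = method B. H0: μ_1 = μ_2; H1: μ_1 > μ_2 (two-sample pooled-variance t-test, right-tailed).
s_p² = [(39−1)·158² + (14−1)·206²]/(39+14−2) = 29417.6
t = (837 − 681)/√[29417.6·(1/39 + 1/14)] = 2.9193
df = n₁ + n₂ − 2 = 51
p-value = P(T ≥ 2.9193) ≈ 0.003
Since p ≈ 0.003 < α = 0.05, reject H0; the evidence is statistically significant.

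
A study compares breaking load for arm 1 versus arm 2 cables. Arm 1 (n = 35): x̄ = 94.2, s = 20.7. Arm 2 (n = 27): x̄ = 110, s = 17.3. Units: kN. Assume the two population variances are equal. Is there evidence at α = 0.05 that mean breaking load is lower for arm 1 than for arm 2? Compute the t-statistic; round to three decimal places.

Let group 1 = arm 1, group 2 = arm 2. H0: μ_1 = μ_2; H1: μ_1 < μ_2 (two-sample pooled-variance t-test, left-tailed).
s_p² = [(35−1)·20.7² + (27−1)·17.3²]/(35+27−2) = 372.503
t = (94.2 − 110)/√[372.503·(1/35 + 1/27)] = -3.196
df = n₁ + n₂ − 2 = 60
p-value = P(T ≤ -3.196) ≈ 0.001
Since p ≈ 0.001 < α = 0.05, reject H0; the evidence is statistically significant.

-3.196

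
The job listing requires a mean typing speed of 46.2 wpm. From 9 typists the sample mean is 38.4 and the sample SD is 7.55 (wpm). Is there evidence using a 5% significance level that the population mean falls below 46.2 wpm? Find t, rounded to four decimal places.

-3.0993

H0: μ = 46.2; H1: μ < 46.2 (one-sample t-test, left-tailed).
t = (x̄ − μ₀)/(s/√n) = (38.4 − 46.2)/(7.55/√9) = -3.0993
df = n − 1 = 8
p-value = P(T ≤ -3.0993) ≈ 0.007
Since p ≈ 0.007 < α = 0.05, reject H0; the evidence is statistically significant.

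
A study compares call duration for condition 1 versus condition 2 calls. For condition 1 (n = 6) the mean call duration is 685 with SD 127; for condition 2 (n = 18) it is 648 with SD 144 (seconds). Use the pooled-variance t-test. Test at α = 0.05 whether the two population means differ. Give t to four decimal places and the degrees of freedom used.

Let group 1 = condition 1, group 2 = condition 2. H0: μ_1 = μ_2; H1: μ_1 ≠ μ_2 (two-sample pooled-variance t-test, two-sided).
s_p² = [(6−1)·127² + (18−1)·144²]/(6+18−2) = 19689
t = (685 − 648)/√[19689·(1/6 + 1/18)] = 0.5594
df = n₁ + n₂ − 2 = 22
Two-sided p-value ≈ 0.582
Since p ≈ 0.582 > α = 0.05, fail to reject H0; the data do not provide sufficient evidence against H0.

t = 0.5594, df = 22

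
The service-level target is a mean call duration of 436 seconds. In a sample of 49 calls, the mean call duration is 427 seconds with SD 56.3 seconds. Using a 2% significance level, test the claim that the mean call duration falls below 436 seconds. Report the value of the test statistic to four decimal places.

H0: μ = 436; H1: μ < 436 (one-sample t-test, left-tailed).
t = (x̄ − μ₀)/(s/√n) = (427 − 436)/(56.3/√49) = -1.1190
df = n − 1 = 48
p-value = P(T ≤ -1.1190) ≈ 0.134
Since p ≈ 0.134 > α = 0.02, fail to reject H0; the evidence is not statistically significant.

-1.1190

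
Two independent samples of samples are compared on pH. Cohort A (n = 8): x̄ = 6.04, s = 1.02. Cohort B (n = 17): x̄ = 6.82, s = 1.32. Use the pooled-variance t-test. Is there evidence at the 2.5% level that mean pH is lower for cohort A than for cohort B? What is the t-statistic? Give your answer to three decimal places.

Let group 1 = cohort A, group 2 = cohort B. H0: μ_1 = μ_2; H1: μ_1 < μ_2 (two-sample pooled-variance t-test, left-tailed).
s_p² = [(8−1)·1.02² + (17−1)·1.32²]/(8+17−2) = 1.52875
t = (6.04 − 6.82)/√[1.52875·(1/8 + 1/17)] = -1.471
df = n₁ + n₂ − 2 = 23
p-value = P(T ≤ -1.471) ≈ 0.0774
Since p ≈ 0.0774 > α = 0.025, fail to reject H0; the data do not provide sufficient evidence against H0.

-1.471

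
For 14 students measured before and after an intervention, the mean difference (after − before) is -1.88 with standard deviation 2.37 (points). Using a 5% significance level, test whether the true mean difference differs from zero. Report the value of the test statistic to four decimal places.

H0: μ_d = 0; H1: μ_d ≠ 0 (paired t-test on the differences, two-sided).
t = d̄/(s_d/√n) = -1.88/(2.37/√14) = -2.9681
df = n − 1 = 13
Two-sided p-value ≈ 0.0109
Since p ≈ 0.0109 < α = 0.05, reject H0; the data support H1.

-2.9681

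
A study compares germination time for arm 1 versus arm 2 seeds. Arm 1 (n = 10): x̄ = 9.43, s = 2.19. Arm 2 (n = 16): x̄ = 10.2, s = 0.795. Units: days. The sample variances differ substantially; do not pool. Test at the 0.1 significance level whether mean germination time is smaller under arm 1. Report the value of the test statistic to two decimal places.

Let group 1 = arm 1, group 2 = arm 2. H0: μ_1 = μ_2; H1: μ_1 < μ_2 (Welch's two-sample t-test, left-tailed).
t = (x̄_1 − x̄_2)/√(s_1²/n_1 + s_2²/n_2) = (9.43 − 10.2)/√(2.19²/10 + 0.795²/16) = -1.07
Welch–Satterthwaite df ≈ 10.50
p-value = P(T ≤ -1.07) ≈ 0.155
Since p ≈ 0.155 > α = 0.1, fail to reject H0; the data do not provide sufficient evidence against H0.

-1.07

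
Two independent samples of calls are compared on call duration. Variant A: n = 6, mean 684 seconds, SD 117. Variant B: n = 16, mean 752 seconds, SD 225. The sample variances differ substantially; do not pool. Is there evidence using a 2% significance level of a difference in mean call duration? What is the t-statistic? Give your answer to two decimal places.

-0.92

Let group 1 = variant A, group 2 = variant B. H0: μ_1 = μ_2; H1: μ_1 ≠ μ_2 (Welch's two-sample t-test, two-sided).
t = (x̄_1 − x̄_2)/√(s_1²/n_1 + s_2²/n_2) = (684 − 752)/√(117²/6 + 225²/16) = -0.92
Welch–Satterthwaite df ≈ 17.36
Two-sided p-value ≈ 0.3694
Since p ≈ 0.3694 > α = 0.02, fail to reject H0; the data do not provide sufficient evidence against H0.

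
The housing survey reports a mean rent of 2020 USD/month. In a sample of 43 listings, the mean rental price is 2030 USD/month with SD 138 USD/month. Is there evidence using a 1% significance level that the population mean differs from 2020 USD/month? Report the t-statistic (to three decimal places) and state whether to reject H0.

H0: μ = 2020; H1: μ ≠ 2020 (one-sample t-test, two-sided).
t = (x̄ − μ₀)/(s/√n) = (2030 − 2020)/(138/√43) = 0.475
df = n − 1 = 42
Two-sided p-value ≈ 0.6371
Since p ≈ 0.6371 > α = 0.01, fail to reject H0; the data do not provide sufficient evidence against H0.

t = 0.475; fail to reject H0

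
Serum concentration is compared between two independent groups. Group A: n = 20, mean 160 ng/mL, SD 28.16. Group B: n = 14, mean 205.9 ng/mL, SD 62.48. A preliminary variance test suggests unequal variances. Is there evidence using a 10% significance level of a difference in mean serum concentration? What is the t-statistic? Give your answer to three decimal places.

-2.572

Let group 1 = group A, group 2 = group B. H0: μ_1 = μ_2; H1: μ_1 ≠ μ_2 (Welch's two-sample t-test, two-sided).
t = (x̄_1 − x̄_2)/√(s_1²/n_1 + s_2²/n_2) = (160 − 205.9)/√(28.16²/20 + 62.48²/14) = -2.572
Welch–Satterthwaite df ≈ 16.73
Two-sided p-value ≈ 0.0200
Since p ≈ 0.0200 < α = 0.1, reject H0; the data support H1.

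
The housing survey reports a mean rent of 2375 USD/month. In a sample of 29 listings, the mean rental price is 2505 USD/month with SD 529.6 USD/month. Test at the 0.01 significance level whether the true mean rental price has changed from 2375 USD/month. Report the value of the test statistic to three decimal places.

1.322

H0: μ = 2375; H1: μ ≠ 2375 (one-sample t-test, two-sided).
t = (x̄ − μ₀)/(s/√n) = (2505 − 2375)/(529.6/√29) = 1.322
df = n − 1 = 28
Two-sided p-value ≈ 0.197
Since p ≈ 0.197 > α = 0.01, fail to reject H0; the data do not provide sufficient evidence against H0.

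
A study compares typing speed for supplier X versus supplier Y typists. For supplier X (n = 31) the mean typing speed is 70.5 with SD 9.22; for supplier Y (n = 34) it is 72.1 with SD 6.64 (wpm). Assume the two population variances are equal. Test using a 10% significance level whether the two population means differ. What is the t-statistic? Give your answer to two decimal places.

Let group 1 = supplier X, group 2 = supplier Y. H0: μ_1 = μ_2; H1: μ_1 ≠ μ_2 (two-sample pooled-variance t-test, two-sided).
s_p² = [(31−1)·9.22² + (34−1)·6.64²]/(31+34−2) = 63.5747
t = (70.5 − 72.1)/√[63.5747·(1/31 + 1/34)] = -0.81
df = n₁ + n₂ − 2 = 63
Two-sided p-value ≈ 0.4221
Since p ≈ 0.4221 > α = 0.1, fail to reject H0; the evidence is not statistically significant.

-0.81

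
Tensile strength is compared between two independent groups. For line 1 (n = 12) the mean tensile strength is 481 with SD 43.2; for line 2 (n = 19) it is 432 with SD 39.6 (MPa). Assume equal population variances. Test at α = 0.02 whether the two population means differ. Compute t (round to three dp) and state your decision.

Let group 1 = line 1, group 2 = line 2. H0: μ_1 = μ_2; H1: μ_1 ≠ μ_2 (two-sample pooled-variance t-test, two-sided).
s_p² = [(12−1)·43.2² + (19−1)·39.6²]/(12+19−2) = 1681.22
t = (481 − 432)/√[1681.22·(1/12 + 1/19)] = 3.241
df = n₁ + n₂ − 2 = 29
Two-sided p-value ≈ 0.0030
Since p ≈ 0.0030 < α = 0.02, reject H0; the evidence is statistically significant.

t = 3.241; reject H0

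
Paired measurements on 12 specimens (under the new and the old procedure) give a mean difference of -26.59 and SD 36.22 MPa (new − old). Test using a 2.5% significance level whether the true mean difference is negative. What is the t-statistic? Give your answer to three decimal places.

H0: μ_d = 0; H1: μ_d < 0 (paired t-test on the differences, left-tailed).
t = d̄/(s_d/√n) = -26.59/(36.22/√12) = -2.543
df = n − 1 = 11
p-value = P(T ≤ -2.543) ≈ 0.014
Since p ≈ 0.014 < α = 0.025, reject H0; the data support H1.

-2.543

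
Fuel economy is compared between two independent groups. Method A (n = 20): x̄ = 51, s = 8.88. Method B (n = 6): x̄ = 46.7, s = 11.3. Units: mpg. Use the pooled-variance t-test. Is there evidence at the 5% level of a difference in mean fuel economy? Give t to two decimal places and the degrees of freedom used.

t = 0.98, df = 24

Let group 1 = method A, group 2 = method B. H0: μ_1 = μ_2; H1: μ_1 ≠ μ_2 (two-sample pooled-variance t-test, two-sided).
s_p² = [(20−1)·8.88² + (6−1)·11.3²]/(20+6−2) = 89.0285
t = (51 − 46.7)/√[89.0285·(1/20 + 1/6)] = 0.98
df = n₁ + n₂ − 2 = 24
Two-sided p-value ≈ 0.337
Since p ≈ 0.337 > α = 0.05, fail to reject H0; the data do not provide sufficient evidence against H0.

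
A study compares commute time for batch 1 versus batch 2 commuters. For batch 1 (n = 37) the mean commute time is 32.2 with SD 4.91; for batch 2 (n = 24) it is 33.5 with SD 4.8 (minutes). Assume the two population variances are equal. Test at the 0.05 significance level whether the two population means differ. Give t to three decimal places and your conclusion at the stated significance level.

Let group 1 = batch 1, group 2 = batch 2. H0: μ_1 = μ_2; H1: μ_1 ≠ μ_2 (two-sample pooled-variance t-test, two-sided).
s_p² = [(37−1)·4.91² + (24−1)·4.8²]/(37+24−2) = 23.6917
t = (32.2 − 33.5)/√[23.6917·(1/37 + 1/24)] = -1.019
df = n₁ + n₂ − 2 = 59
Two-sided p-value ≈ 0.3123
Since p ≈ 0.3123 > α = 0.05, fail to reject H0; the evidence is not statistically significant.

t = -1.019; fail to reject H0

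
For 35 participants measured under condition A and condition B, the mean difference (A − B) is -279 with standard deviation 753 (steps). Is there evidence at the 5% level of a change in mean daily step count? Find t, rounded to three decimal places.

-2.192

H0: μ_d = 0; H1: μ_d ≠ 0 (paired t-test on the differences, two-sided).
t = d̄/(s_d/√n) = -279/(753/√35) = -2.192
df = n − 1 = 34
Two-sided p-value ≈ 0.035
Since p ≈ 0.035 < α = 0.05, reject H0; the evidence is statistically significant.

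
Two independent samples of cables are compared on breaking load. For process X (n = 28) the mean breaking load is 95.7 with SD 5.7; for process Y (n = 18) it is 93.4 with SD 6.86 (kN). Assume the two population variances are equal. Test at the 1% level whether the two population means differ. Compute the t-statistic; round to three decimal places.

Let group 1 = process X, group 2 = process Y. H0: μ_1 = μ_2; H1: μ_1 ≠ μ_2 (two-sample pooled-variance t-test, two-sided).
s_p² = [(28−1)·5.7² + (18−1)·6.86²]/(28+18−2) = 38.1192
t = (95.7 − 93.4)/√[38.1192·(1/28 + 1/18)] = 1.233
df = n₁ + n₂ − 2 = 44
Two-sided p-value ≈ 0.224
Since p ≈ 0.224 > α = 0.01, fail to reject H0; the evidence is not statistically significant.

1.233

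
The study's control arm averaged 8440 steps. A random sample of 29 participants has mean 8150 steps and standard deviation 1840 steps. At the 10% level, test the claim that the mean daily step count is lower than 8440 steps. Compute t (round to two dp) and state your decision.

H0: μ = 8440; H1: μ < 8440 (one-sample t-test, left-tailed).
t = (x̄ − μ₀)/(s/√n) = (8150 − 8440)/(1840/√29) = -0.85
df = n − 1 = 28
p-value = P(T ≤ -0.85) ≈ 0.202
Since p ≈ 0.202 > α = 0.1, fail to reject H0; the data do not provide sufficient evidence against H0.

t = -0.85; fail to reject H0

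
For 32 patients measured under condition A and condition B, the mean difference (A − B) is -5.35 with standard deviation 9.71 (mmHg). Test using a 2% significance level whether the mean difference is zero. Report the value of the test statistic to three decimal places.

H0: μ_d = 0; H1: μ_d ≠ 0 (paired t-test on the differences, two-sided).
t = d̄/(s_d/√n) = -5.35/(9.71/√32) = -3.117
df = n − 1 = 31
Two-sided p-value ≈ 0.0039
Since p ≈ 0.0039 < α = 0.02, reject H0; the data support H1.

-3.117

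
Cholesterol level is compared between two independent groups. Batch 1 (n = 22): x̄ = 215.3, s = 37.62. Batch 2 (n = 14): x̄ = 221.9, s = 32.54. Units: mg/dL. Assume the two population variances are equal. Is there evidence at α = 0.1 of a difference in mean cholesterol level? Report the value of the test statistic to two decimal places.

Let group 1 = batch 1, group 2 = batch 2. H0: μ_1 = μ_2; H1: μ_1 ≠ μ_2 (two-sample pooled-variance t-test, two-sided).
s_p² = [(22−1)·37.62² + (14−1)·32.54²]/(22+14−2) = 1278.99
t = (215.3 − 221.9)/√[1278.99·(1/22 + 1/14)] = -0.54
df = n₁ + n₂ − 2 = 34
Two-sided p-value ≈ 0.593
Since p ≈ 0.593 > α = 0.1, fail to reject H0; the data do not provide sufficient evidence against H0.

-0.54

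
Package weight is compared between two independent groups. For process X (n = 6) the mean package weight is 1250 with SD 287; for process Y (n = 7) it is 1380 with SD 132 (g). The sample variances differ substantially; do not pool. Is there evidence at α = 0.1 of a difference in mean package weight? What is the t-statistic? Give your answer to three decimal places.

Let group 1 = process X, group 2 = process Y. H0: μ_1 = μ_2; H1: μ_1 ≠ μ_2 (Welch's two-sample t-test, two-sided).
t = (x̄_1 − x̄_2)/√(s_1²/n_1 + s_2²/n_2) = (1250 − 1380)/√(287²/6 + 132²/7) = -1.021
Welch–Satterthwaite df ≈ 6.79
Two-sided p-value ≈ 0.342
Since p ≈ 0.342 > α = 0.1, fail to reject H0; the evidence is not statistically significant.

-1.021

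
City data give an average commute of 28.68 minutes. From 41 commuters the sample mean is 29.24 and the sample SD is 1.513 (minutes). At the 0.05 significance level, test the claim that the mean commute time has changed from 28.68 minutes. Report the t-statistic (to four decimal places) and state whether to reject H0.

H0: μ = 28.68; H1: μ ≠ 28.68 (one-sample t-test, two-sided).
t = (x̄ − μ₀)/(s/√n) = (29.24 − 28.68)/(1.513/√41) = 2.3700
df = n − 1 = 40
Two-sided p-value ≈ 0.023
Since p ≈ 0.023 < α = 0.05, reject H0; the evidence is statistically significant.

t = 2.3700; reject H0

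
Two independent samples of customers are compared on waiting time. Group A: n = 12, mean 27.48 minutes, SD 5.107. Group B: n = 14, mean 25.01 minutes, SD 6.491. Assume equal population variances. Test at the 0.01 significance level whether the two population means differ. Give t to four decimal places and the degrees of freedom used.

Let group 1 = group A, group 2 = group B. H0: μ_1 = μ_2; H1: μ_1 ≠ μ_2 (two-sample pooled-variance t-test, two-sided).
s_p² = [(12−1)·5.107² + (14−1)·6.491²]/(12+14−2) = 34.7761
t = (27.48 − 25.01)/√[34.7761·(1/12 + 1/14)] = 1.0647
df = n₁ + n₂ − 2 = 24
Two-sided p-value ≈ 0.298
Since p ≈ 0.298 > α = 0.01, fail to reject H0; the evidence is not statistically significant.

t = 1.0647, df = 24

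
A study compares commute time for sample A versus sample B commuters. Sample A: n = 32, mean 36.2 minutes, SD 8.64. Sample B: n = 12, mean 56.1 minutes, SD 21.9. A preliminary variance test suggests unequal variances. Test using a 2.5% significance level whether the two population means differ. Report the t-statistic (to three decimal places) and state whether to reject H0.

Let group 1 = sample A, group 2 = sample B. H0: μ_1 = μ_2; H1: μ_1 ≠ μ_2 (Welch's two-sample t-test, two-sided).
t = (x̄_1 − x̄_2)/√(s_1²/n_1 + s_2²/n_2) = (36.2 − 56.1)/√(8.64²/32 + 21.9²/12) = -3.060
Welch–Satterthwaite df ≈ 12.31
Two-sided p-value ≈ 0.010
Since p ≈ 0.010 < α = 0.025, reject H0; the evidence is statistically significant.

t = -3.060; reject H0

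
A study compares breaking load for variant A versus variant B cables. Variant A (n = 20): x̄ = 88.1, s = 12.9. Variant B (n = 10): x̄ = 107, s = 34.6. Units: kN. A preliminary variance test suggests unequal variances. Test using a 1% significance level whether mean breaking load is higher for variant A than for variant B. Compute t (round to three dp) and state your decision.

Let group 1 = variant A, group 2 = variant B. H0: μ_1 = μ_2; H1: μ_1 > μ_2 (Welch's two-sample t-test, right-tailed).
t = (x̄_1 − x̄_2)/√(s_1²/n_1 + s_2²/n_2) = (88.1 − 107)/√(12.9²/20 + 34.6²/10) = -1.670
Welch–Satterthwaite df ≈ 10.27
p-value = P(T ≥ -1.670) ≈ 0.9375
Since p ≈ 0.9375 > α = 0.01, fail to reject H0; the data do not provide sufficient evidence against H0.

t = -1.670; fail to reject H0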